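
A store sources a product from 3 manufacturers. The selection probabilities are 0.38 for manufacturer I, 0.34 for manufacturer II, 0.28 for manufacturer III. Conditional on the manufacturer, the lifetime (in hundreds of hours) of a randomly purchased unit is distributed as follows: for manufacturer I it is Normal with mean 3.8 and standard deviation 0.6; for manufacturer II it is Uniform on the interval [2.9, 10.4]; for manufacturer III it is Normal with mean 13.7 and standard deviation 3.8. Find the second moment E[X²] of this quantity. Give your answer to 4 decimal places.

78.8498

For each component E[X²] = Var + (mean)², giving I: 14.8; II: 48.91; III: 202.13.
Overall E[X²] = 0.38·14.8 + 0.34·48.91 + 0.28·202.13 = 78.8498.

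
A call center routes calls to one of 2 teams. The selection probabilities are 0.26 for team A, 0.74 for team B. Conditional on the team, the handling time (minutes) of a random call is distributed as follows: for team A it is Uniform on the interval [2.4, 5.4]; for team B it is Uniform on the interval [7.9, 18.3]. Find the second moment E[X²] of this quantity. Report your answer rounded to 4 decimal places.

137.8109

For each component E[X²] = Var + (mean)², giving A: 15.96; B: 180.623.
Overall E[X²] = 0.26·15.96 + 0.74·180.623 = 137.811.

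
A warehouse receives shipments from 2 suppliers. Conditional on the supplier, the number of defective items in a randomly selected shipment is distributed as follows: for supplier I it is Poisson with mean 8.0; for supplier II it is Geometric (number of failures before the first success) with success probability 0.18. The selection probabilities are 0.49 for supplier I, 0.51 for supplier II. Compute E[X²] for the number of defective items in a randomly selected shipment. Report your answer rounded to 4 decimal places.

For each component E[X²] = Var + (mean)², giving I: 72; II: 46.0617.
Overall E[X²] = 0.49·72 + 0.51·46.0617 = 58.7715.

58.7715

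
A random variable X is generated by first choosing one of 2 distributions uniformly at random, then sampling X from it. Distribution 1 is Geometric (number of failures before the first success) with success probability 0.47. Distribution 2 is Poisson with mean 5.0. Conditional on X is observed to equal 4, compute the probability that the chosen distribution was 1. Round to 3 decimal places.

Likelihoods P(X=4 | ·): 1: 0.0370853; 2: 0.175467.
Posterior ∝ prior × likelihood. Numerator for 1: 0.5·0.0370853 = 0.0185426.
Normalizing constant: 0.5·0.0370853 + 0.5·0.175467 = 0.106276.
P(1 | observation) = 0.0185426 / 0.106276 = 0.174476.

0.174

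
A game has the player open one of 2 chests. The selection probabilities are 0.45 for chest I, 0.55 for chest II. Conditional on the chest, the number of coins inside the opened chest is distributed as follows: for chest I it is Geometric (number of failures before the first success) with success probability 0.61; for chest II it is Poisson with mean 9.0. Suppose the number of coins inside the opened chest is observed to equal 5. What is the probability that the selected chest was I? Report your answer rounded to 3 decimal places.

0.069

Likelihoods P(X=5 | ·): I: 0.00550368; II: 0.0607269.
Posterior ∝ prior × likelihood. Numerator for I: 0.45·0.00550368 = 0.00247665.
Normalizing constant: 0.45·0.00550368 + 0.55·0.0607269 = 0.0358764.
P(I | observation) = 0.00247665 / 0.0358764 = 0.0690329.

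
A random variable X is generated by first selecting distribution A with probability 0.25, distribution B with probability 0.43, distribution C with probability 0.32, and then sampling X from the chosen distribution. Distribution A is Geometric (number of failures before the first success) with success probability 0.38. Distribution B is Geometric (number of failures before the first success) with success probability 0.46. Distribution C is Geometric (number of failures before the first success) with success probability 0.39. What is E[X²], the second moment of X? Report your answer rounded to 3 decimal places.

5.495

For each component E[X²] = Var + (mean)², giving A: 6.95568; B: 3.93006; C: 6.45694.
Overall E[X²] = 0.25·6.95568 + 0.43·3.93006 + 0.32·6.45694 = 5.49506.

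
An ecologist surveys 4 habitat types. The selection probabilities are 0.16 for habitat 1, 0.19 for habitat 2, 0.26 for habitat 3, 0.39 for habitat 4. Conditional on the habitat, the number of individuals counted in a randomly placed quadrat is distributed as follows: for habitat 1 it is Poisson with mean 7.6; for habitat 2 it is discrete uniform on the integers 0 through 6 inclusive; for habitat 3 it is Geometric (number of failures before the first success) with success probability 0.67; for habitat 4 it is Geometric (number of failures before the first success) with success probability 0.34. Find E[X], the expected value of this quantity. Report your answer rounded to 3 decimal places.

2.671

Component means — 1: 7.6; 2: 3; 3: 0.492537; 4: 1.94118.
E[X] = 0.16·7.6 + 0.19·3 + 0.26·0.492537 + 0.39·1.94118 = 2.67112.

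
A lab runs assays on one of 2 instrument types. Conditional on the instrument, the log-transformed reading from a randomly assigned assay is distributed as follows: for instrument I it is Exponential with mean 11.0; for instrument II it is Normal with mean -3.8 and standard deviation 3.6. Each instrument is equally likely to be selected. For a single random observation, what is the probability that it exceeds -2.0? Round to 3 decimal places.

Conditional on each instrument, P(X > -2.0): I: 1; II: 0.308538.
By total probability, P(X > -2.0) = 0.5·1 + 0.5·0.308538 = 0.654269.

0.654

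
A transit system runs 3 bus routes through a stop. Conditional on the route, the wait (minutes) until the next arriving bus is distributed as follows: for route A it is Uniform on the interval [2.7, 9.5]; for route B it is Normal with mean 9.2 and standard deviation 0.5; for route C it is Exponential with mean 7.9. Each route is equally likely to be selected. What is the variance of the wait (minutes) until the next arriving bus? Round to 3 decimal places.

23.787

Per component, A: μ=6.1, E[X²]=41.0633; B: μ=9.2, E[X²]=84.89; C: μ=7.9, E[X²]=124.82.
E[X] = 0.333333·6.1 + 0.333333·9.2 + 0.333333·7.9 = 7.73333.
E[X²] = 0.333333·41.0633 + 0.333333·84.89 + 0.333333·124.82 = 83.5911.
Var(X) = E[X²] − (E[X])² = 83.5911 − 59.8044 = 23.7867.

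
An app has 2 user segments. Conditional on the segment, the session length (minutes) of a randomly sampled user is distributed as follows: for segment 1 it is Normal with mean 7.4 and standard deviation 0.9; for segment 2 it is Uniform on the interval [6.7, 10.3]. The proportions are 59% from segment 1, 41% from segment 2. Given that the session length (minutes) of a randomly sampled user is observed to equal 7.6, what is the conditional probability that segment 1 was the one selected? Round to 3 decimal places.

Likelihoods f(7.6 | ·): 1: 0.432458; 2: 0.277778.
Posterior ∝ prior × likelihood. Numerator for 1: 0.59·0.432458 = 0.25515.
Normalizing constant: 0.59·0.432458 + 0.41·0.277778 = 0.369039.
P(1 | observation) = 0.25515 / 0.369039 = 0.691391.

0.691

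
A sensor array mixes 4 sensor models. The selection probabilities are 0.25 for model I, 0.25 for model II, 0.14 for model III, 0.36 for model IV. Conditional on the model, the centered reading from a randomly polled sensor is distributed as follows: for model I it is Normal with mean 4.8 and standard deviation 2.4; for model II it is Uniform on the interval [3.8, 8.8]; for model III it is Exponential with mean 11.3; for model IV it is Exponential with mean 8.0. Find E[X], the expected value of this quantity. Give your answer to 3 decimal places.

Component means — I: 4.8; II: 6.3; III: 11.3; IV: 8.
E[X] = 0.25·4.8 + 0.25·6.3 + 0.14·11.3 + 0.36·8 = 7.237.

7.237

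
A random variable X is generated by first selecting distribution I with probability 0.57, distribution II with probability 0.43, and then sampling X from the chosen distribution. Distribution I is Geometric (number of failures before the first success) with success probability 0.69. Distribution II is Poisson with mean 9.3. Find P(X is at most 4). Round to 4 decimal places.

0.5880

Conditional on each component, P(X ≤ 4): I: 0.997137; II: 0.0456475.
By total probability, P(X ≤ 4) = 0.57·0.997137 + 0.43·0.0456475 = 0.587997.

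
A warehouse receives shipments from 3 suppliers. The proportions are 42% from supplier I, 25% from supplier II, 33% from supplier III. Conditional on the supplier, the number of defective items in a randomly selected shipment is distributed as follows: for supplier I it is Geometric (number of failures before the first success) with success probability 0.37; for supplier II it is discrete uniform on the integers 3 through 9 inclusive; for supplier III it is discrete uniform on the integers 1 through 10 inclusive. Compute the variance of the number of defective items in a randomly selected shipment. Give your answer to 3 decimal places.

Per component, I: μ=1.7027, E[X²]=7.5011; II: μ=6, E[X²]=40; III: μ=5.5, E[X²]=38.5.
E[X] = 0.42·1.7027 + 0.25·6 + 0.33·5.5 = 4.03014.
E[X²] = 0.42·7.5011 + 0.25·40 + 0.33·38.5 = 25.8555.
Var(X) = E[X²] − (E[X])² = 25.8555 − 16.242 = 9.61347.

9.613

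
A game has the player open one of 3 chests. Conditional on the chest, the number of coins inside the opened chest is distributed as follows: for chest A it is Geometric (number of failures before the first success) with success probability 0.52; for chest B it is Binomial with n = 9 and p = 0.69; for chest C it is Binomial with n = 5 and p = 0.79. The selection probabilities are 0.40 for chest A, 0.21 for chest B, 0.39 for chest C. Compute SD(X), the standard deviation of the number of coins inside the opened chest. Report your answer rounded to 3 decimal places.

Per component, A: μ=0.923077, E[X²]=2.62722; B: μ=6.21, E[X²]=40.4892; C: μ=3.95, E[X²]=16.432.
E[X] = 0.4·0.923077 + 0.21·6.21 + 0.39·3.95 = 3.21383.
E[X²] = 0.4·2.62722 + 0.21·40.4892 + 0.39·16.432 = 15.9621.
Var(X) = E[X²] − (E[X])² = 15.9621 − 10.3287 = 5.63339.
SD(X) = √5.63339 = 2.37348.

2.373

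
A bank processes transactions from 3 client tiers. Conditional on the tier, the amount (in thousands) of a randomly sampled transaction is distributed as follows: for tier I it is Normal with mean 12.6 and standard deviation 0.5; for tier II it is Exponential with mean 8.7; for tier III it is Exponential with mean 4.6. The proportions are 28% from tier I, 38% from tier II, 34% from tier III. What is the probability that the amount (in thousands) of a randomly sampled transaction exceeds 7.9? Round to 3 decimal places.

Conditional on each tier, P(X > 7.9): I: 1; II: 0.403312; III: 0.179534.
By total probability, P(X > 7.9) = 0.28·1 + 0.38·0.403312 + 0.34·0.179534 = 0.4943.

0.494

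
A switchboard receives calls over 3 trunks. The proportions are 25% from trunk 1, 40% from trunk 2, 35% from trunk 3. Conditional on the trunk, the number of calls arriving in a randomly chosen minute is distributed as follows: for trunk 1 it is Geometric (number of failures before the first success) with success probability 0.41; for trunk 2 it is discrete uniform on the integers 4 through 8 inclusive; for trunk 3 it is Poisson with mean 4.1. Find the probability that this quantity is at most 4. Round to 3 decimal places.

Conditional on each trunk, P(X ≤ 4): 1: 0.928508; 2: 0.2; 3: 0.609308.
By total probability, P(X ≤ 4) = 0.25·0.928508 + 0.4·0.2 + 0.35·0.609308 = 0.525385.

0.525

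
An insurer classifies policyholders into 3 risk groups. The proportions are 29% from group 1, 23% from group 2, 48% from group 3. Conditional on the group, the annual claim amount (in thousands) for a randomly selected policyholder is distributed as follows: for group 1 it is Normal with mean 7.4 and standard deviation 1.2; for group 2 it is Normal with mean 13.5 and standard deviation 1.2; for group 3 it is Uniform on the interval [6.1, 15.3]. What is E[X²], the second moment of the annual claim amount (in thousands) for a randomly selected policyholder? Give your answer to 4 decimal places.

116.8875

For each component E[X²] = Var + (mean)², giving 1: 56.2; 2: 183.69; 3: 121.543.
Overall E[X²] = 0.29·56.2 + 0.23·183.69 + 0.48·121.543 = 116.887.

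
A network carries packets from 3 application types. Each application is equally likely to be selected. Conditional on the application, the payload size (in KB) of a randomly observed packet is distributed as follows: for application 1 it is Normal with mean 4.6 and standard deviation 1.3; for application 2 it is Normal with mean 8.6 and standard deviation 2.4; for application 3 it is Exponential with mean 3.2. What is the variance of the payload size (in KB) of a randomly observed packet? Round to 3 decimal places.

11.132

Per component, 1: μ=4.6, E[X²]=22.85; 2: μ=8.6, E[X²]=79.72; 3: μ=3.2, E[X²]=20.48.
E[X] = 0.333333·4.6 + 0.333333·8.6 + 0.333333·3.2 = 5.46667.
E[X²] = 0.333333·22.85 + 0.333333·79.72 + 0.333333·20.48 = 41.0167.
Var(X) = E[X²] − (E[X])² = 41.0167 − 29.8844 = 11.1322.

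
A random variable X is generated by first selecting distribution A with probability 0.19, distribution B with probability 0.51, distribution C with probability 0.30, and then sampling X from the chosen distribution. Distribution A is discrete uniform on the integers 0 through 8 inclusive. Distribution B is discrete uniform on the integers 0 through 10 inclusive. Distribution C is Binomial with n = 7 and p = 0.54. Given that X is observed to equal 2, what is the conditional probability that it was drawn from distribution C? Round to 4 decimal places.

Likelihoods P(X=2 | ·): A: 0.111111; B: 0.0909091; C: 0.126123.
Posterior ∝ prior × likelihood. Numerator for C: 0.3·0.126123 = 0.037837.
Normalizing constant: 0.19·0.111111 + 0.51·0.0909091 + 0.3·0.126123 = 0.105312.
P(C | observation) = 0.037837 / 0.105312 = 0.359286.

0.3593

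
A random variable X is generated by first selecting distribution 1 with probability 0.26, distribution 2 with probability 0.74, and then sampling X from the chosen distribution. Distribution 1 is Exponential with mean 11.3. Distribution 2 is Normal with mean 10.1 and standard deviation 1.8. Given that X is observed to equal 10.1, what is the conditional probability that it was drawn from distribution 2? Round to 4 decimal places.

0.9457

Likelihoods f(10.1 | ·): 1: 0.0362032; 2: 0.221635.
Posterior ∝ prior × likelihood. Numerator for 2: 0.74·0.221635 = 0.16401.
Normalizing constant: 0.26·0.0362032 + 0.74·0.221635 = 0.173422.
P(2 | observation) = 0.16401 / 0.173422 = 0.945723.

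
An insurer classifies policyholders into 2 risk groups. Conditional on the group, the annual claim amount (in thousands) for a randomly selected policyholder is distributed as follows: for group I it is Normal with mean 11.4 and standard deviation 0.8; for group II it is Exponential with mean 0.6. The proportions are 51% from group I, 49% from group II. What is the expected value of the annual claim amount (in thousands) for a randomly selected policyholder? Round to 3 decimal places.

6.108

Component means — I: 11.4; II: 0.6.
E[X] = 0.51·11.4 + 0.49·0.6 = 6.108.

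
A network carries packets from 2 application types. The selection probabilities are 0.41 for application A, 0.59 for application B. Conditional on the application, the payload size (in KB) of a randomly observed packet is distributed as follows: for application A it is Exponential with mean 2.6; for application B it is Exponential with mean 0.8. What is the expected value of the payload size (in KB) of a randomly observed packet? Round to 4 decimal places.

Component means — A: 2.6; B: 0.8.
E[X] = 0.41·2.6 + 0.59·0.8 = 1.538.

1.5380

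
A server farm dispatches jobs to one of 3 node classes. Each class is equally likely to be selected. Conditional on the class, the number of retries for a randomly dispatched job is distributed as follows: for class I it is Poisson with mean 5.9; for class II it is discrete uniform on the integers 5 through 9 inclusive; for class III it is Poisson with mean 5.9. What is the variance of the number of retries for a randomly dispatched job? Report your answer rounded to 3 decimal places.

Per component, I: μ=5.9, E[X²]=40.71; II: μ=7, E[X²]=51; III: μ=5.9, E[X²]=40.71.
E[X] = 0.333333·5.9 + 0.333333·7 + 0.333333·5.9 = 6.26667.
E[X²] = 0.333333·40.71 + 0.333333·51 + 0.333333·40.71 = 44.14.
Var(X) = E[X²] − (E[X])² = 44.14 − 39.2711 = 4.86889.

4.869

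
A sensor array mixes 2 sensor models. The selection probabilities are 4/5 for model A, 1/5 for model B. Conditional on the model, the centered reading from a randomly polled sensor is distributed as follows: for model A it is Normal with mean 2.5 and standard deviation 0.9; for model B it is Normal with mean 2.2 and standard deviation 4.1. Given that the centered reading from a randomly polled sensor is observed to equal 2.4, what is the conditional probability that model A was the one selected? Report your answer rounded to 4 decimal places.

0.9477

Likelihoods f(2.4 | ·): A: 0.440541; B: 0.0971873.
Posterior ∝ prior × likelihood. Numerator for A: 0.8·0.440541 = 0.352433.
Normalizing constant: 0.8·0.440541 + 0.2·0.0971873 = 0.371871.
P(A | observation) = 0.352433 / 0.371871 = 0.947731.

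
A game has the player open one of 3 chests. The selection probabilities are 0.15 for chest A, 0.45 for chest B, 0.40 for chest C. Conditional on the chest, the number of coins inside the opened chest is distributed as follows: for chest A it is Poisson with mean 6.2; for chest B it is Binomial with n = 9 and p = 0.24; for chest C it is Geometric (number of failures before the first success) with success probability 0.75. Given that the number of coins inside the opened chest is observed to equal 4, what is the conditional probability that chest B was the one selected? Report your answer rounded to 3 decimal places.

Likelihoods P(X=4 | ·): A: 0.124948; B: 0.105995; C: 0.00292969.
Posterior ∝ prior × likelihood. Numerator for B: 0.45·0.105995 = 0.0476975.
Normalizing constant: 0.15·0.124948 + 0.45·0.105995 + 0.4·0.00292969 = 0.0676116.
P(B | observation) = 0.0476975 / 0.0676116 = 0.705464.

0.705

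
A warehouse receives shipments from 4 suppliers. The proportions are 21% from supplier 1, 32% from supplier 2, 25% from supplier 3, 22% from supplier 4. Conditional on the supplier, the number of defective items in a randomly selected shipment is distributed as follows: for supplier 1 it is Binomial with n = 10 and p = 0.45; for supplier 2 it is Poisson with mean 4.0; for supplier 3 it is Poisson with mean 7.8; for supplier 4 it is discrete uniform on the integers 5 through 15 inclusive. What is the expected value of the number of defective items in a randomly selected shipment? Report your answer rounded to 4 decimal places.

6.3750

Component means — 1: 4.5; 2: 4; 3: 7.8; 4: 10.
E[X] = 0.21·4.5 + 0.32·4 + 0.25·7.8 + 0.22·10 = 6.375.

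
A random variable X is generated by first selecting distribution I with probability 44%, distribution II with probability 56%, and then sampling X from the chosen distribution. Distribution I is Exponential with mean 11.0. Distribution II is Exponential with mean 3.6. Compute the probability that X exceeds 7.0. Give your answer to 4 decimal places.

0.3130

Conditional on each component, P(X > 7.0): I: 0.529213; II: 0.143067.
By total probability, P(X > 7.0) = 0.44·0.529213 + 0.56·0.143067 = 0.312971.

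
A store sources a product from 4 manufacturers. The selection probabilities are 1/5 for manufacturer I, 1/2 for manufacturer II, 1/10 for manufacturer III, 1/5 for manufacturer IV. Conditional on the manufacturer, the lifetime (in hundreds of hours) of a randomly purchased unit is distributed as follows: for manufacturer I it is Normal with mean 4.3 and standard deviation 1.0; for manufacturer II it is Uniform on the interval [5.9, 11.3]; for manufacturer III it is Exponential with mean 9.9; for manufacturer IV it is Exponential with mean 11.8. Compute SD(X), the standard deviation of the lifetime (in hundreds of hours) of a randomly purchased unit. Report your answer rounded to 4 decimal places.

Per component, I: μ=4.3, E[X²]=19.49; II: μ=8.6, E[X²]=76.39; III: μ=9.9, E[X²]=196.02; IV: μ=11.8, E[X²]=278.48.
E[X] = 0.2·4.3 + 0.5·8.6 + 0.1·9.9 + 0.2·11.8 = 8.51.
E[X²] = 0.2·19.49 + 0.5·76.39 + 0.1·196.02 + 0.2·278.48 = 117.391.
Var(X) = E[X²] − (E[X])² = 117.391 − 72.4201 = 44.9709.
SD(X) = √44.9709 = 6.70603.

6.7060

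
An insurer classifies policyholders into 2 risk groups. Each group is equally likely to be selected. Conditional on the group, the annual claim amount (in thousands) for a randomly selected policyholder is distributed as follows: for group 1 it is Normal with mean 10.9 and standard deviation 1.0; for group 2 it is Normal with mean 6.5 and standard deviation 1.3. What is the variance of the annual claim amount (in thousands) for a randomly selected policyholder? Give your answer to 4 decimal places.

6.1850

Per component, 1: μ=10.9, E[X²]=119.81; 2: μ=6.5, E[X²]=43.94.
E[X] = 0.5·10.9 + 0.5·6.5 = 8.7.
E[X²] = 0.5·119.81 + 0.5·43.94 = 81.875.
Var(X) = E[X²] − (E[X])² = 81.875 − 75.69 = 6.185.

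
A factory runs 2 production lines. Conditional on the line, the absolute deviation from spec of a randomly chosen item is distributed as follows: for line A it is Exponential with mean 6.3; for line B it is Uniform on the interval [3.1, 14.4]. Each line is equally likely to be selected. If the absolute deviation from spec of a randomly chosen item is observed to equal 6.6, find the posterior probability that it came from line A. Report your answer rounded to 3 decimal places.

Likelihoods f(6.6 | ·): A: 0.0556781; B: 0.0884956.
Posterior ∝ prior × likelihood. Numerator for A: 0.5·0.0556781 = 0.027839.
Normalizing constant: 0.5·0.0556781 + 0.5·0.0884956 = 0.0720868.
P(A | observation) = 0.027839 / 0.0720868 = 0.386188.

0.386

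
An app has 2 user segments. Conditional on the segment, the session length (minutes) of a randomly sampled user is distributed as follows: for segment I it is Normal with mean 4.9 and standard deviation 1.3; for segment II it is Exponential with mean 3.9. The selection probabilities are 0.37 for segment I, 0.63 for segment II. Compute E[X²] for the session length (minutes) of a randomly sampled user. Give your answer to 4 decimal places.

28.6736

For each component E[X²] = Var + (mean)², giving I: 25.7; II: 30.42.
Overall E[X²] = 0.37·25.7 + 0.63·30.42 = 28.6736.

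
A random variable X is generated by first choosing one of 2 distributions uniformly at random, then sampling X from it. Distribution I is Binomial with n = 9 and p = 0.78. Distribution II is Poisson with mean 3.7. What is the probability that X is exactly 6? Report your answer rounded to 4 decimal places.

0.1448

Conditional on each component, P(X = 6): I: 0.201426; II: 0.0881025.
By total probability, P(X = 6) = 0.5·0.201426 + 0.5·0.0881025 = 0.144764.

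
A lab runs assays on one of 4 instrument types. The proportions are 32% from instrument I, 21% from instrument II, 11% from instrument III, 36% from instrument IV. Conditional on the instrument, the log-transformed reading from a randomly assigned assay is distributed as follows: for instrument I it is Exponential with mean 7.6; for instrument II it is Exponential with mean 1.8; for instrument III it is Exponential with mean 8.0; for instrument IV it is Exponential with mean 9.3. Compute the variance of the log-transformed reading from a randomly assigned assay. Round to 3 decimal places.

65.147

Per component, I: μ=7.6, E[X²]=115.52; II: μ=1.8, E[X²]=6.48; III: μ=8, E[X²]=128; IV: μ=9.3, E[X²]=172.98.
E[X] = 0.32·7.6 + 0.21·1.8 + 0.11·8 + 0.36·9.3 = 7.038.
E[X²] = 0.32·115.52 + 0.21·6.48 + 0.11·128 + 0.36·172.98 = 114.68.
Var(X) = E[X²] − (E[X])² = 114.68 − 49.5334 = 65.1466.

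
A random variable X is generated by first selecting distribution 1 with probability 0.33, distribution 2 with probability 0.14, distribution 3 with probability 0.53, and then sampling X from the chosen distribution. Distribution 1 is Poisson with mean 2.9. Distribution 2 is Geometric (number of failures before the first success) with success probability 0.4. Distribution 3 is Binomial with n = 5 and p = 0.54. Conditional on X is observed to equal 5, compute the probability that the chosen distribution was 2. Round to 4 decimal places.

Likelihoods P(X=5 | ·): 1: 0.0940491; 2: 0.031104; 3: 0.0459165.
Posterior ∝ prior × likelihood. Numerator for 2: 0.14·0.031104 = 0.00435456.
Normalizing constant: 0.33·0.0940491 + 0.14·0.031104 + 0.53·0.0459165 = 0.0597265.
P(2 | observation) = 0.00435456 / 0.0597265 = 0.0729083.

0.0729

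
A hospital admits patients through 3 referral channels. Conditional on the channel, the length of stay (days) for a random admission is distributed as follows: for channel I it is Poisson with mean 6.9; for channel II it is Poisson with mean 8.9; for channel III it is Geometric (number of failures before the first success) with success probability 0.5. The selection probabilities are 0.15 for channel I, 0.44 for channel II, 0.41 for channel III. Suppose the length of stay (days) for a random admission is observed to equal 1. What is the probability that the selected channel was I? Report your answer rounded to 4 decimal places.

Likelihoods P(X=1 | ·): I: 0.00695372; II: 0.00121386; III: 0.25.
Posterior ∝ prior × likelihood. Numerator for I: 0.15·0.00695372 = 0.00104306.
Normalizing constant: 0.15·0.00695372 + 0.44·0.00121386 + 0.41·0.25 = 0.104077.
P(I | observation) = 0.00104306 / 0.104077 = 0.010022.

0.0100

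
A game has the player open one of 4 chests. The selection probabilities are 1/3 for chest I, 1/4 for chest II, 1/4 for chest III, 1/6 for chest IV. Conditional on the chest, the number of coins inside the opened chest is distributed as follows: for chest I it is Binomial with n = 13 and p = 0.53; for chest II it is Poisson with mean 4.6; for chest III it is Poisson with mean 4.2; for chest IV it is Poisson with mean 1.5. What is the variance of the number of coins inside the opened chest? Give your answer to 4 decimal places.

6.8976

Per component, I: μ=6.89, E[X²]=50.7104; II: μ=4.6, E[X²]=25.76; III: μ=4.2, E[X²]=21.84; IV: μ=1.5, E[X²]=3.75.
E[X] = 0.333333·6.89 + 0.25·4.6 + 0.25·4.2 + 0.166667·1.5 = 4.74667.
E[X²] = 0.333333·50.7104 + 0.25·25.76 + 0.25·21.84 + 0.166667·3.75 = 29.4285.
Var(X) = E[X²] − (E[X])² = 29.4285 − 22.5308 = 6.89762.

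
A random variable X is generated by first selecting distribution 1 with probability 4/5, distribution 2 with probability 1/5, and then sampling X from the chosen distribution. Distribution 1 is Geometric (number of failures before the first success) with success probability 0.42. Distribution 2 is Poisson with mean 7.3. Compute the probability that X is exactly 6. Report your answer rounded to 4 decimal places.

Conditional on each component, P(X = 6): 1: 0.0159889; 2: 0.141989.
By total probability, P(X = 6) = 0.8·0.0159889 + 0.2·0.141989 = 0.0411889.

0.0412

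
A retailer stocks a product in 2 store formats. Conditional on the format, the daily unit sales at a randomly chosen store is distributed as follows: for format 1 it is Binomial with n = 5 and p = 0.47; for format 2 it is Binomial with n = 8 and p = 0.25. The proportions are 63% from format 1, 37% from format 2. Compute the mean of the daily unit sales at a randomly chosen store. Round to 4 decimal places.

2.2205

Component means — 1: 2.35; 2: 2.
E[X] = 0.63·2.35 + 0.37·2 = 2.2205.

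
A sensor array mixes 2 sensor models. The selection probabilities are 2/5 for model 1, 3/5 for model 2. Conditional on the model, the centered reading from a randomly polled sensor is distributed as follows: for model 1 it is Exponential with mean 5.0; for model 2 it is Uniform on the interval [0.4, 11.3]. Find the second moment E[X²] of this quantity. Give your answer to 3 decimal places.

For each component E[X²] = Var + (mean)², giving 1: 50; 2: 44.1233.
Overall E[X²] = 0.4·50 + 0.6·44.1233 = 46.474.

46.474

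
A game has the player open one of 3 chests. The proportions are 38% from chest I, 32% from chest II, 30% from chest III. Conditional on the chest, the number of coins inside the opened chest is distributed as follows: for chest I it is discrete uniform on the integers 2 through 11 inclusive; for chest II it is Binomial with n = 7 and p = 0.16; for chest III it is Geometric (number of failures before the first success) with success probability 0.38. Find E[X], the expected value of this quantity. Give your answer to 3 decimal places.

Component means — I: 6.5; II: 1.12; III: 1.63158.
E[X] = 0.38·6.5 + 0.32·1.12 + 0.3·1.63158 = 3.31787.

3.318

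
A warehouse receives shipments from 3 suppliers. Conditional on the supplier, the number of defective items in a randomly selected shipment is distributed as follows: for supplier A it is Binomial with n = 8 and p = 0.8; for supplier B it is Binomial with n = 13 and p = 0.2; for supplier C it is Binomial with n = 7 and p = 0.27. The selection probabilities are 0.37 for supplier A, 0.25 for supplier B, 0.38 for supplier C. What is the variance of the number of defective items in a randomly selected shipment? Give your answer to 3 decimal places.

Per component, A: μ=6.4, E[X²]=42.24; B: μ=2.6, E[X²]=8.84; C: μ=1.89, E[X²]=4.9518.
E[X] = 0.37·6.4 + 0.25·2.6 + 0.38·1.89 = 3.7362.
E[X²] = 0.37·42.24 + 0.25·8.84 + 0.38·4.9518 = 19.7205.
Var(X) = E[X²] − (E[X])² = 19.7205 − 13.9592 = 5.76129.

5.761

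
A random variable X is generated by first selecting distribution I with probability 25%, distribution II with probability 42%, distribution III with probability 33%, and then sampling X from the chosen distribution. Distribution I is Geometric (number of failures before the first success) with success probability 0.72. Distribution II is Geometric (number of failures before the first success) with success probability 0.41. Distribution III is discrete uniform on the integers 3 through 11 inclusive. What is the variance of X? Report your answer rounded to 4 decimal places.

11.8169

Per component, I: μ=0.388889, E[X²]=0.691358; II: μ=1.43902, E[X²]=5.58061; III: μ=7, E[X²]=55.6667.
E[X] = 0.25·0.388889 + 0.42·1.43902 + 0.33·7 = 3.01161.
E[X²] = 0.25·0.691358 + 0.42·5.58061 + 0.33·55.6667 = 20.8867.
Var(X) = E[X²] − (E[X])² = 20.8867 − 9.06981 = 11.8169.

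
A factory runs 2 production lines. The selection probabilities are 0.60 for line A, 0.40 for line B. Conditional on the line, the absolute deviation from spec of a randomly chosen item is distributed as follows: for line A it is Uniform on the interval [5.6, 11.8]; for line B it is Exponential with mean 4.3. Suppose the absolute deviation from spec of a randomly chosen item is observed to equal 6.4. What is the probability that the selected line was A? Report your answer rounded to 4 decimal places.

Likelihoods f(6.4 | ·): A: 0.16129; B: 0.0524976.
Posterior ∝ prior × likelihood. Numerator for A: 0.6·0.16129 = 0.0967742.
Normalizing constant: 0.6·0.16129 + 0.4·0.0524976 = 0.117773.
P(A | observation) = 0.0967742 / 0.117773 = 0.821699.

0.8217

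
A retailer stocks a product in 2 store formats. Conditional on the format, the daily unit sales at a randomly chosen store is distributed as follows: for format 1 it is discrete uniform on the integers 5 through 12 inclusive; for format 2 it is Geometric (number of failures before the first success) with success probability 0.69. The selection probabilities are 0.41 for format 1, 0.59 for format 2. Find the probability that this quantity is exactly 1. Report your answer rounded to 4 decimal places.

0.1262

Conditional on each format, P(X = 1): 1: 0; 2: 0.2139.
By total probability, P(X = 1) = 0.41·0 + 0.59·0.2139 = 0.126201.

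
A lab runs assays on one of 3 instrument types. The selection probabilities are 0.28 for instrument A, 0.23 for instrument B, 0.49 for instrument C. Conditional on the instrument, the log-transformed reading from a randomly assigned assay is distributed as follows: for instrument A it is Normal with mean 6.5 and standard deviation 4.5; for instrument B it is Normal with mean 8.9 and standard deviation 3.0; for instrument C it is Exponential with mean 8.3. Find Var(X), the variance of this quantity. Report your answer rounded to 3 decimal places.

42.352

Per component, A: μ=6.5, E[X²]=62.5; B: μ=8.9, E[X²]=88.21; C: μ=8.3, E[X²]=137.78.
E[X] = 0.28·6.5 + 0.23·8.9 + 0.49·8.3 = 7.934.
E[X²] = 0.28·62.5 + 0.23·88.21 + 0.49·137.78 = 105.301.
Var(X) = E[X²] − (E[X])² = 105.301 − 62.9484 = 42.3521.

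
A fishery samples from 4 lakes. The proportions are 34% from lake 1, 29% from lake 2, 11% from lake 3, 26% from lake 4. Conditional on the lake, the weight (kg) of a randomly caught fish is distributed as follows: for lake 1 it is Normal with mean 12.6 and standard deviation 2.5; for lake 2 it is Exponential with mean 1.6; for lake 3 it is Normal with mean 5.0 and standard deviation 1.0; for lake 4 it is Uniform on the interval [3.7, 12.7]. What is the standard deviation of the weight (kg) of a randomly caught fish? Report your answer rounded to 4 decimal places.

4.9478

Per component, 1: μ=12.6, E[X²]=165.01; 2: μ=1.6, E[X²]=5.12; 3: μ=5, E[X²]=26; 4: μ=8.2, E[X²]=73.99.
E[X] = 0.34·12.6 + 0.29·1.6 + 0.11·5 + 0.26·8.2 = 7.43.
E[X²] = 0.34·165.01 + 0.29·5.12 + 0.11·26 + 0.26·73.99 = 79.6856.
Var(X) = E[X²] − (E[X])² = 79.6856 − 55.2049 = 24.4807.
SD(X) = √24.4807 = 4.9478.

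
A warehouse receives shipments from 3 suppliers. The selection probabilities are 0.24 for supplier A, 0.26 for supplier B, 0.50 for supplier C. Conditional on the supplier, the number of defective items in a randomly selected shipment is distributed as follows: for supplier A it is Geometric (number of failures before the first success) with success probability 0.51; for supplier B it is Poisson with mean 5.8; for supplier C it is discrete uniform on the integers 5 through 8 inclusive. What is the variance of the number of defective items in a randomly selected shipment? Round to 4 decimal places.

7.7921

Per component, A: μ=0.960784, E[X²]=2.807; B: μ=5.8, E[X²]=39.44; C: μ=6.5, E[X²]=43.5.
E[X] = 0.24·0.960784 + 0.26·5.8 + 0.5·6.5 = 4.98859.
E[X²] = 0.24·2.807 + 0.26·39.44 + 0.5·43.5 = 32.6781.
Var(X) = E[X²] − (E[X])² = 32.6781 − 24.886 = 7.79207.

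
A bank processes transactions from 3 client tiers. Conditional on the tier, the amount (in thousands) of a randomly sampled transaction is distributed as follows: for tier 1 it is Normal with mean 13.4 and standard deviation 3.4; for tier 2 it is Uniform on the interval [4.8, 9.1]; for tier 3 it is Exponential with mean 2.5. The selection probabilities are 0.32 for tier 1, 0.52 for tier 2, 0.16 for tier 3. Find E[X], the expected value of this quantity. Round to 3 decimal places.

Component means — 1: 13.4; 2: 6.95; 3: 2.5.
E[X] = 0.32·13.4 + 0.52·6.95 + 0.16·2.5 = 8.302.

8.302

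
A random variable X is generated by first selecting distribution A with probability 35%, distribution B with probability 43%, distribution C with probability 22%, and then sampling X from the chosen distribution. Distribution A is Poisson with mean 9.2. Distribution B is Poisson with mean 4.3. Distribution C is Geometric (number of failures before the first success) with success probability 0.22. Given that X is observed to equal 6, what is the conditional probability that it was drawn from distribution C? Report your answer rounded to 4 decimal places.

0.1186

Likelihoods P(X=6 | ·): A: 0.0850913; B: 0.119127; C: 0.0495439.
Posterior ∝ prior × likelihood. Numerator for C: 0.22·0.0495439 = 0.0108997.
Normalizing constant: 0.35·0.0850913 + 0.43·0.119127 + 0.22·0.0495439 = 0.0919064.
P(C | observation) = 0.0108997 / 0.0919064 = 0.118595.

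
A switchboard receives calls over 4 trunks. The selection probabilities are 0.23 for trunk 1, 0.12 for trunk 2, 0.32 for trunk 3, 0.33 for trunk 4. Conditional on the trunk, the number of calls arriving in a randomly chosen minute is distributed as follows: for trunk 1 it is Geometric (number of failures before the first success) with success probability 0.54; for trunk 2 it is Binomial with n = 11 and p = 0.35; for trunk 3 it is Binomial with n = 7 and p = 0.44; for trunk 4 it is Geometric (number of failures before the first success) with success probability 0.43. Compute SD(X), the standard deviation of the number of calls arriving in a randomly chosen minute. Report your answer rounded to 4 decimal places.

1.8609

Per component, 1: μ=0.851852, E[X²]=2.30316; 2: μ=3.85, E[X²]=17.325; 3: μ=3.08, E[X²]=11.2112; 4: μ=1.32558, E[X²]=4.83991.
E[X] = 0.23·0.851852 + 0.12·3.85 + 0.32·3.08 + 0.33·1.32558 = 2.08097.
E[X²] = 0.23·2.30316 + 0.12·17.325 + 0.32·11.2112 + 0.33·4.83991 = 7.79348.
Var(X) = E[X²] − (E[X])² = 7.79348 − 4.33043 = 3.46305.
SD(X) = √3.46305 = 1.86093.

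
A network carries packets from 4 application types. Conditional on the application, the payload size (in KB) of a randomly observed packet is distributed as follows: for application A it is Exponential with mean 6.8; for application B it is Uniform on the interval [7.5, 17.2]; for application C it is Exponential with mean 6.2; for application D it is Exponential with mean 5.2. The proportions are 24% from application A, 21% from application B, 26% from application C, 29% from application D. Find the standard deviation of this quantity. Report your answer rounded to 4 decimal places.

Per component, A: μ=6.8, E[X²]=92.48; B: μ=12.35, E[X²]=160.363; C: μ=6.2, E[X²]=76.88; D: μ=5.2, E[X²]=54.08.
E[X] = 0.24·6.8 + 0.21·12.35 + 0.26·6.2 + 0.29·5.2 = 7.3455.
E[X²] = 0.24·92.48 + 0.21·160.363 + 0.26·76.88 + 0.29·54.08 = 91.5435.
Var(X) = E[X²] − (E[X])² = 91.5435 − 53.9564 = 37.5871.
SD(X) = √37.5871 = 6.13083.

6.1308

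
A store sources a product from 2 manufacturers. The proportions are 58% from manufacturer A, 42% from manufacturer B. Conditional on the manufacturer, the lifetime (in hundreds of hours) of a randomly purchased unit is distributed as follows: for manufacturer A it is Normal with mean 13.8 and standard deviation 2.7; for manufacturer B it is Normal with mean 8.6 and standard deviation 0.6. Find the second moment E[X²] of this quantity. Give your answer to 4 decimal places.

145.8978

For each component E[X²] = Var + (mean)², giving A: 197.73; B: 74.32.
Overall E[X²] = 0.58·197.73 + 0.42·74.32 = 145.898.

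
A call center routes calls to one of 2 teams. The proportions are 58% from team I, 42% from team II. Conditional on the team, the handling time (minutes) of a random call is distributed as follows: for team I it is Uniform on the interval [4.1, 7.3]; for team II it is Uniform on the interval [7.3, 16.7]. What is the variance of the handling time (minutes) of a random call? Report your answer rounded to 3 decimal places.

Per component, I: μ=5.7, E[X²]=33.3433; II: μ=12, E[X²]=151.363.
E[X] = 0.58·5.7 + 0.42·12 = 8.346.
E[X²] = 0.58·33.3433 + 0.42·151.363 = 82.9117.
Var(X) = E[X²] − (E[X])² = 82.9117 − 69.6557 = 13.256.

13.256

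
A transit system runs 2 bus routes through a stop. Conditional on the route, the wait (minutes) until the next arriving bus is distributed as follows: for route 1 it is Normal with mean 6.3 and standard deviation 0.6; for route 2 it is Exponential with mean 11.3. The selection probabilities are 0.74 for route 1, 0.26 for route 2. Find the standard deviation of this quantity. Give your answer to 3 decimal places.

6.187

Per component, 1: μ=6.3, E[X²]=40.05; 2: μ=11.3, E[X²]=255.38.
E[X] = 0.74·6.3 + 0.26·11.3 = 7.6.
E[X²] = 0.74·40.05 + 0.26·255.38 = 96.0358.
Var(X) = E[X²] − (E[X])² = 96.0358 − 57.76 = 38.2758.
SD(X) = √38.2758 = 6.18674.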